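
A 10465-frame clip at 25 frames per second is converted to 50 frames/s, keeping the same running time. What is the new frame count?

20930 frames

Frames at target rate = 10465 × (50) / (25) = 20930.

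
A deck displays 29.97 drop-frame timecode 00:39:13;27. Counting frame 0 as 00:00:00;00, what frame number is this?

70545

As if non-drop at 30 labels/s: (0 × 3600 + 39 × 60 + 13) × 30 + 27 = 70617.
Minute boundaries passed: 39; those not divisible by 10: 39 − 3 = 36; dropped labels = 2 × 36 = 72.
Actual frame index = 70617 − 72 = 70545.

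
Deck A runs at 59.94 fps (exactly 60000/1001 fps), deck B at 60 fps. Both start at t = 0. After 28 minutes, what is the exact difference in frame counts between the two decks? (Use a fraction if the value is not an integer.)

14400/143 frames

28 min = 1680 s.
A emits 60000/1001 × 1680 = 14400000/143 frames; B emits 60 × 1680 = 100800.
Difference = 14400/143 frames (≈ 100.6993); B is ahead of A.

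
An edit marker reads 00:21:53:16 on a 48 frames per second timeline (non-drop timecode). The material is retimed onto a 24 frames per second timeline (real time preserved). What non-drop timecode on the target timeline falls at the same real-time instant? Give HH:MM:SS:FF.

00:21:53:08

Source frame index: (0×3600 + 21×60 + 53) × 48 + 16 = 63040.
Real time: 63040 / (48) = 3940/3 s.
Target frame: (3940/3) × (24) = 31520.
At 24 labels/s: frame 31520 → 00:21:53:08.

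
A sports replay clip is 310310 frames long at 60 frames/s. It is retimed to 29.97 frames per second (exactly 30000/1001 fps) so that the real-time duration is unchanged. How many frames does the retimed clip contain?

Target frames = source frames × (target rate / source rate) = 310310 × (30000/1001)/(60) = 310310 × 500/1001 = 155000.

155000 frames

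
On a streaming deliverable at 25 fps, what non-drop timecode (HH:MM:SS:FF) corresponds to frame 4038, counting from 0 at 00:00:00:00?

4038 ÷ 25 = 161 full seconds, remainder 13 frames.
161 s = 0 h 2 min 41 s.
Timecode: 00:02:41:13.

00:02:41:13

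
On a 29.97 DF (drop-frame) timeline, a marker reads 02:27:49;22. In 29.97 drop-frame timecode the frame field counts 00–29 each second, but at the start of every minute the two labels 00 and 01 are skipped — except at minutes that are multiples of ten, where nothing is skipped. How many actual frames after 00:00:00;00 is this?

265826

As if non-drop at 30 labels/s: (2 × 3600 + 27 × 60 + 49) × 30 + 22 = 266092.
Minute boundaries passed: 147; those not divisible by 10: 147 − 14 = 133; dropped labels = 2 × 133 = 266.
Actual frame index = 266092 − 266 = 265826.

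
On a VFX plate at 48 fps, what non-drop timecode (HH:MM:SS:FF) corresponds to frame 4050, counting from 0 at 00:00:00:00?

4050 ÷ 48 = 84 full seconds, remainder 18 frames.
84 s = 0 h 1 min 24 s.
Timecode: 00:01:24:18.

00:01:24:18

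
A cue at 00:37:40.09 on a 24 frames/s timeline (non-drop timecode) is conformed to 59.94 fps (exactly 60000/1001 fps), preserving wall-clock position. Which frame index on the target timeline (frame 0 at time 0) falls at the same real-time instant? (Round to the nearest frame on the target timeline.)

frame 135487

Source frame index: (0×3600 + 37×60 + 40) × 24 + 9 = 54249.
Real time: 54249 / (24) = 18083/8 s.
Target frame: (18083/8) × (60000/1001) = 10432500/77 ≈ 135487.013 → 135487.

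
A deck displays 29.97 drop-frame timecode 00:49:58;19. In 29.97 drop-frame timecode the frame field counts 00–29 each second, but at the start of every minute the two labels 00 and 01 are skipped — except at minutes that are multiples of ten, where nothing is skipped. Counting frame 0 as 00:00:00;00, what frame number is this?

89869

As if non-drop at 30 labels/s: (0 × 3600 + 49 × 60 + 58) × 30 + 19 = 89959.
Minute boundaries passed: 49; those not divisible by 10: 49 − 4 = 45; dropped labels = 2 × 45 = 90.
Actual frame index = 89959 − 90 = 89869.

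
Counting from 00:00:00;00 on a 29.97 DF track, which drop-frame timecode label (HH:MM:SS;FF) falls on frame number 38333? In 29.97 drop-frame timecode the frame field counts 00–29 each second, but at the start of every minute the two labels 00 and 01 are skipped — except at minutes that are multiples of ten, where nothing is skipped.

00:21:19;01

Each 10-minute DF block holds 10 × 60 × 30 − 9 × 2 = 17982 frames. 38333 ÷ 17982 → 2 full blocks, remainder 2369.
Within the partial block the first minute is 1800 frames and each further minute 1798, so 1 further minute boundary passed. Total skipped labels = 18 × 2 + 2 × 1 = 38.
Non-drop label index = 38333 + 38 = 38371; at 30 labels/s that is 00:21:19:01, i.e. DF 00:21:19;01.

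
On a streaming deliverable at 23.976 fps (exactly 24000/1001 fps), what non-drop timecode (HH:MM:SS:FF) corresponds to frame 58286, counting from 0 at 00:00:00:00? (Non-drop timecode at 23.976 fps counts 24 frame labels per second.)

58286 ÷ 24 = 2428 full seconds, remainder 14 frames.
2428 s = 0 h 40 min 28 s.
Timecode: 00:40:28:14.

00:40:28:14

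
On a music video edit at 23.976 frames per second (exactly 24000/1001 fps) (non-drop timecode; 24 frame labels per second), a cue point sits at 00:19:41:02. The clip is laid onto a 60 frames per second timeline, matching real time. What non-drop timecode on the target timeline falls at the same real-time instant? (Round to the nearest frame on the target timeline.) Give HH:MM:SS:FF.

00:19:42:16

Source frame index: (0×3600 + 19×60 + 41) × 24 + 2 = 28346.
Real time: 28346 / (24000/1001) = 14187173/12000 s.
Target frame: (14187173/12000) × (60) = 14187173/200 ≈ 70935.865 → 70936.
At 60 labels/s: frame 70936 → 00:19:42:16.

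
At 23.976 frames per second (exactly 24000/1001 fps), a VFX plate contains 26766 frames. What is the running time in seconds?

Running time = 26766 / (24000/1001) = 1116.36525 s.

1116.36525 seconds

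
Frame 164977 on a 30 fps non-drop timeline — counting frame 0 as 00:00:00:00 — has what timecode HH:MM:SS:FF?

01:31:39:07

164977 ÷ 30 = 5499 full seconds, remainder 7 frames.
5499 s = 1 h 31 min 39 s.
Timecode: 01:31:39:07.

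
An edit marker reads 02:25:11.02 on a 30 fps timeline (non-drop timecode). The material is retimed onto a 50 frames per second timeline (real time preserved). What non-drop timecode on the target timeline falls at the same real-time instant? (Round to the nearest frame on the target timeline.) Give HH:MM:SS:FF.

02:25:11:03

Source frame index: (2×3600 + 25×60 + 11) × 30 + 2 = 261332.
Real time: 261332 / (30) = 130666/15 s.
Target frame: (130666/15) × (50) = 1306660/3 ≈ 435553.333 → 435553.
At 50 labels/s: frame 435553 → 02:25:11:03.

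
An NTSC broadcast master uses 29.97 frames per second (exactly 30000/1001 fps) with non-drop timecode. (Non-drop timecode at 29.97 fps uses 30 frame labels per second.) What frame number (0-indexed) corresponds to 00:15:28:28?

frame 27868

Total seconds to the label: (0 × 3600 + 15 × 60 + 28) = 928.
Frame index = 928 × 30 + 28 = 27868.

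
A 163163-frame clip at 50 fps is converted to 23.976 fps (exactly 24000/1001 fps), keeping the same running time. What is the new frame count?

Target frames = source frames × (target rate / source rate) = 163163 × (24000/1001)/(50) = 163163 × 480/1001 = 78240.

78240 frames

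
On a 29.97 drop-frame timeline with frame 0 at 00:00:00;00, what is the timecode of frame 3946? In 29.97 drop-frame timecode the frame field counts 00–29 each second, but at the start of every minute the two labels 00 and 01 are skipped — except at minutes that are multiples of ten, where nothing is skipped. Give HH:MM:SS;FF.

Ten DF minutes hold 17982 frames, so frame 3946 lies in block 0 (frames 0–17981) with 3946 frames into that block.
The block's first minute is 1800 frames and the rest 1798 each; 3946 frames reaches minute 2, so 0 × 18 + 2 × 2 = 4 labels have been skipped so far.
Adding those back, label number 3946 + 4 = 3950 at 30 labels/s is 131 s + 20 f = 0 h 2 min 11 s frame 20, i.e. 00:02:11;20.

00:02:11;20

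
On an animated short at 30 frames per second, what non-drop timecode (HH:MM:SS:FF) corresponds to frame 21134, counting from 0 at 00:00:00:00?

21134 ÷ 30 = 704 full seconds, remainder 14 frames.
704 s = 0 h 11 min 44 s.
Timecode: 00:11:44:14.

00:11:44:14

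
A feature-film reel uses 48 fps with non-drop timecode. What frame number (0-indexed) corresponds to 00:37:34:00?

Total seconds to the label: (0 × 3600 + 37 × 60 + 34) = 2254.
Frame index = 2254 × 48 + 0 = 108192.

108192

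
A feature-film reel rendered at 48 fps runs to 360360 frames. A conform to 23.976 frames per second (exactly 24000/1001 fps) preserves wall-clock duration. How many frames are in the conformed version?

Target frames = source frames × (target rate / source rate) = 360360 × (24000/1001)/(48) = 360360 × 500/1001 = 180000.

180000 frames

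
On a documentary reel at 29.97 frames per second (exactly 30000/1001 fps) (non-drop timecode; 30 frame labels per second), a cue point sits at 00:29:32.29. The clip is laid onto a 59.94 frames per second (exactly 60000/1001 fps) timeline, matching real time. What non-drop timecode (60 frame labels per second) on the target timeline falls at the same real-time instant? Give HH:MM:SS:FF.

Source frame index: (0×3600 + 29×60 + 32) × 30 + 29 = 53189.
Real time: 53189 / (30000/1001) = 53242189/30000 s.
Target frame: (53242189/30000) × (60000/1001) = 106378.
At 60 labels/s: frame 106378 → 00:29:32:58.

00:29:32:58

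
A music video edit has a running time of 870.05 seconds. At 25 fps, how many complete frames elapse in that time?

Frames = 870.05 × 25 = 87005/4 ≈ 21751.2500.
Complete frames: 21751.

21751 frames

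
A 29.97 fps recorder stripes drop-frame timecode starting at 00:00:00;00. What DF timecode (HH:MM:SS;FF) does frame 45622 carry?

Ten DF minutes hold 17982 frames, so frame 45622 lies in block 2 (frames 35964–53945) with 9658 frames into that block.
The block's first minute is 1800 frames and the rest 1798 each; 9658 frames reaches minute 5, so 2 × 18 + 5 × 2 = 46 labels have been skipped so far.
Adding those back, label number 45622 + 46 = 45668 at 30 labels/s is 1522 s + 8 f = 0 h 25 min 22 s frame 8, i.e. 00:25:22;08.

00:25:22;08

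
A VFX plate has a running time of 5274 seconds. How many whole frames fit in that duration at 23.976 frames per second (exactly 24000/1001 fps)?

Frames = 5274 × 24000/1001 = 126576000/1001 ≈ 126449.5504.
Complete frames: 126449.

126449 frames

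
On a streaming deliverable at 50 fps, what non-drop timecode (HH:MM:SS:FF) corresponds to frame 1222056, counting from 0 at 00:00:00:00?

1222056 ÷ 50 = 24441 full seconds, remainder 6 frames.
24441 s = 6 h 47 min 21 s.
Timecode: 06:47:21:06.

06:47:21:06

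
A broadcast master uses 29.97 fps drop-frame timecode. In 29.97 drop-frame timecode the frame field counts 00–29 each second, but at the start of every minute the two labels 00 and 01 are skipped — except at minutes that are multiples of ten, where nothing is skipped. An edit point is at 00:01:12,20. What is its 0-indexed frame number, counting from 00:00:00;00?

2178

As if non-drop at 30 labels/s: (0 × 3600 + 1 × 60 + 12) × 30 + 20 = 2180.
Minute boundaries passed: 1; those not divisible by 10: 1 − 0 = 1; dropped labels = 2 × 1 = 2.
Actual frame index = 2180 − 2 = 2178.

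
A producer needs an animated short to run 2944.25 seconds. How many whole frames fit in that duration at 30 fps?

88327 frames

Frames = 2944.25 × 30 = 176655/2 ≈ 88327.5000.
Complete frames: 88327.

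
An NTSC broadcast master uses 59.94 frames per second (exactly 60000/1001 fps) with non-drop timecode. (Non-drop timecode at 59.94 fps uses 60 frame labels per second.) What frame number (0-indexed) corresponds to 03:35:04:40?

frame 774280

Total seconds to the label: (3 × 3600 + 35 × 60 + 4) = 12904.
Frame index = 12904 × 60 + 40 = 774280.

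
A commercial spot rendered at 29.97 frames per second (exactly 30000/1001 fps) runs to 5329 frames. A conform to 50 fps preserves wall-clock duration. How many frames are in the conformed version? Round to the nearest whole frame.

Frames at target rate = 5329 × (50) / (30000/1001) = 5334329/600 ≈ 8890.548.
Nearest whole frame: 8891.

8891 frames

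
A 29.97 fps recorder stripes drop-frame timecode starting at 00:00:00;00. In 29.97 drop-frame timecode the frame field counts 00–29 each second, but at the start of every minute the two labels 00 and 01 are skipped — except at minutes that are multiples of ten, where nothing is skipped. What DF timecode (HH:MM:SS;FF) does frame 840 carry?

00:00:28;00

Ten DF minutes hold 17982 frames, so frame 840 lies in block 0 (frames 0–17981) with 840 frames into that block.
The block's first minute is 1800 frames and the rest 1798 each; 840 frames reaches minute 0, so 0 × 18 + 0 × 2 = 0 labels have been skipped so far.
Adding those back, label number 840 + 0 = 840 at 30 labels/s is 28 s + 0 f = 0 h 0 min 28 s frame 0, i.e. 00:00:28;00.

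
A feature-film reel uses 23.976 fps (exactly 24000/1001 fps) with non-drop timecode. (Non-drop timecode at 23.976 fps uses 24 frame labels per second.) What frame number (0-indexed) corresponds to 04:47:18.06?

413718

Total seconds to the label: (4 × 3600 + 47 × 60 + 18) = 17238.
Frame index = 17238 × 24 + 6 = 413718.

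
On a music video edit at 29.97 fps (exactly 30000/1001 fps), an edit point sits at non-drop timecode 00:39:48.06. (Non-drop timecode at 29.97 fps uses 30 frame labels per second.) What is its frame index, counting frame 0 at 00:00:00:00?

71646

Total seconds to the label: (0 × 3600 + 39 × 60 + 48) = 2388.
Frame index = 2388 × 30 + 6 = 71646.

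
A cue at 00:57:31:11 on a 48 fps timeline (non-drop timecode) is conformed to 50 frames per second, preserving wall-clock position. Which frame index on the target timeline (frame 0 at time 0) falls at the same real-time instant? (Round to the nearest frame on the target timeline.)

Source frame index: (0×3600 + 57×60 + 31) × 48 + 11 = 165659.
Real time: 165659 / (48) = 165659/48 s.
Target frame: (165659/48) × (50) = 4141475/24 ≈ 172561.458 → 172561.

frame 172561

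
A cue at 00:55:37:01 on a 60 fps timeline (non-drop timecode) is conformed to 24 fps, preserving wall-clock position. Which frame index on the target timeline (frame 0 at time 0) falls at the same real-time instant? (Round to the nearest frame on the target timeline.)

frame 80088

Source frame index: (0×3600 + 55×60 + 37) × 60 + 1 = 200221.
Real time: 200221 / (60) = 200221/60 s.
Target frame: (200221/60) × (24) = 400442/5 ≈ 80088.400 → 80088.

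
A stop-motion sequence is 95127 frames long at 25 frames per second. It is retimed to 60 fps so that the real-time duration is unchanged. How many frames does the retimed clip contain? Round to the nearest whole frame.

228305 frames

Frames at target rate = 95127 × (60) / (25) = 1141524/5 ≈ 228304.800.
Nearest whole frame: 228305.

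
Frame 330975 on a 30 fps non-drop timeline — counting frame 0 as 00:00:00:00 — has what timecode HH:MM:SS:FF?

330975 ÷ 30 = 11032 full seconds, remainder 15 frames.
11032 s = 3 h 3 min 52 s.
Timecode: 03:03:52:15.

03:03:52:15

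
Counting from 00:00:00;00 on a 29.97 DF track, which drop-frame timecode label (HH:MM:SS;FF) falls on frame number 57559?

Each 10-minute DF block holds 10 × 60 × 30 − 9 × 2 = 17982 frames. 57559 ÷ 17982 → 3 full blocks, remainder 3613.
Within the partial block the first minute is 1800 frames and each further minute 1798, so 2 further minute boundaries passed. Total skipped labels = 18 × 3 + 2 × 2 = 58.
Non-drop label index = 57559 + 58 = 57617; at 30 labels/s that is 00:32:00:17, i.e. DF 00:32:00;17.

00:32:00;17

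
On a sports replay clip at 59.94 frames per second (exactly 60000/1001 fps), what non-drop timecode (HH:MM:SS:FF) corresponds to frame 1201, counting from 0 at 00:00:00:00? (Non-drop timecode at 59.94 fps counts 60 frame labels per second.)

1201 ÷ 60 = 20 full seconds, remainder 1 frame.
20 s = 0 h 0 min 20 s.
Timecode: 00:00:20:01.

00:00:20:01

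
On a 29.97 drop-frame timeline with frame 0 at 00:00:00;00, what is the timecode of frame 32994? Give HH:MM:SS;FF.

Each 10-minute DF block holds 10 × 60 × 30 − 9 × 2 = 17982 frames. 32994 ÷ 17982 → 1 full block, remainder 15012.
Within the partial block the first minute is 1800 frames and each further minute 1798, so 8 further minute boundaries passed. Total skipped labels = 18 × 1 + 2 × 8 = 34.
Non-drop label index = 32994 + 34 = 33028; at 30 labels/s that is 00:18:20:28, i.e. DF 00:18:20;28.

00:18:20;28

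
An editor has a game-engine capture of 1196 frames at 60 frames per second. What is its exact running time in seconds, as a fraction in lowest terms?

299/15 seconds

Running time = 1196 ÷ (60) = 1196 × 1/60 = 299/15 s.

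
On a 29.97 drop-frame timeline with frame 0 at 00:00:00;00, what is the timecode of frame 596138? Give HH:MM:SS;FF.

Ten DF minutes hold 17982 frames, so frame 596138 lies in block 33 (frames 593406–611387) with 2732 frames into that block.
The block's first minute is 1800 frames and the rest 1798 each; 2732 frames reaches minute 1, so 33 × 18 + 1 × 2 = 596 labels have been skipped so far.
Adding those back, label number 596138 + 596 = 596734 at 30 labels/s is 19891 s + 4 f = 5 h 31 min 31 s frame 4, i.e. 05:31:31;04.

05:31:31;04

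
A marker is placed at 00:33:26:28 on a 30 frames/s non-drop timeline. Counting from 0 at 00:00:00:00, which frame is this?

Total seconds to the label: (0 × 3600 + 33 × 60 + 26) = 2006.
Frame index = 2006 × 30 + 28 = 60208.

60208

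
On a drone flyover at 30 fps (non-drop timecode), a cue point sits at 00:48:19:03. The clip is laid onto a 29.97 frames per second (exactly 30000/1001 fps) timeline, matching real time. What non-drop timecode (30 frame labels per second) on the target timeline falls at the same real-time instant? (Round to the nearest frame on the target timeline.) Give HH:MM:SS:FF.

Source frame index: (0×3600 + 48×60 + 19) × 30 + 3 = 86973.
Real time: 86973 / (30) = 28991/10 s.
Target frame: (28991/10) × (30000/1001) = 86973000/1001 ≈ 86886.114 → 86886.
At 30 labels/s: frame 86886 → 00:48:16:06.

00:48:16:06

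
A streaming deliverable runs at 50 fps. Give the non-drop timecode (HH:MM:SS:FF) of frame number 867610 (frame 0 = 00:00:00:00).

867610 ÷ 50 = 17352 full seconds, remainder 10 frames.
17352 s = 4 h 49 min 12 s.
Timecode: 04:49:12:10.

04:49:12:10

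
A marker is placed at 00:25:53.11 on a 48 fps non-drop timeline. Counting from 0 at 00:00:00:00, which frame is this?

frame 74555

Total seconds to the label: (0 × 3600 + 25 × 60 + 53) = 1553.
Frame index = 1553 × 48 + 11 = 74555.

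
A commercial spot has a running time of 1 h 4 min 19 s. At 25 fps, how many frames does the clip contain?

1 h 4 min 19 s = 3859 s.
Frames = 3859 × 25 = 96475.

96475 frames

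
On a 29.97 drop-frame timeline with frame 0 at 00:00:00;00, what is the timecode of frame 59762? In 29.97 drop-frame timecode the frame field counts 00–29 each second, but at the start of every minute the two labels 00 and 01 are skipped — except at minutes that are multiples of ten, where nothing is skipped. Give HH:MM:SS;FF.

Ten DF minutes hold 17982 frames, so frame 59762 lies in block 3 (frames 53946–71927) with 5816 frames into that block.
The block's first minute is 1800 frames and the rest 1798 each; 5816 frames reaches minute 3, so 3 × 18 + 3 × 2 = 60 labels have been skipped so far.
Adding those back, label number 59762 + 60 = 59822 at 30 labels/s is 1994 s + 2 f = 0 h 33 min 14 s frame 2, i.e. 00:33:14;02.

00:33:14;02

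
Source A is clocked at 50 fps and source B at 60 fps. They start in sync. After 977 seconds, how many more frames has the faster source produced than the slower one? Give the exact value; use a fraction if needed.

A emits 50 × 977 = 48850 frames; B emits 60 × 977 = 58620.
Difference = 9770 frames; B is ahead of A.

9770 frames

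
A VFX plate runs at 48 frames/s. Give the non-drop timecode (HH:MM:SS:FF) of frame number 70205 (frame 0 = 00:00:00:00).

70205 ÷ 48 = 1462 full seconds, remainder 29 frames.
1462 s = 0 h 24 min 22 s.
Timecode: 00:24:22:29.

00:24:22:29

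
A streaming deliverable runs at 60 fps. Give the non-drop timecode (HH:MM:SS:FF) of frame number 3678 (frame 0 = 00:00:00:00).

3678 ÷ 60 = 61 full seconds, remainder 18 frames.
61 s = 0 h 1 min 1 s.
Timecode: 00:01:01:18.

00:01:01:18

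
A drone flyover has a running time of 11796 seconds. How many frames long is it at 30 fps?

Frames = 11796 × 30 = 353880.

353880 frames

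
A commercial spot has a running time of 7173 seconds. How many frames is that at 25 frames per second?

179325 frames

Frames = 7173 × 25 = 179325.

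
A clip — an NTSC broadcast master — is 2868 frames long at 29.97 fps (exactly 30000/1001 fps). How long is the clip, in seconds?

95.6956 seconds

Running time = 2868 / (30000/1001) = 95.6956 s.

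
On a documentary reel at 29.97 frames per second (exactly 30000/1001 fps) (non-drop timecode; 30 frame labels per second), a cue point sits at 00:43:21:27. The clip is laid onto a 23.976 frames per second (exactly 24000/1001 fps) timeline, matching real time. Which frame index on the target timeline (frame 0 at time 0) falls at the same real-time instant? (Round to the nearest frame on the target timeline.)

Source frame index: (0×3600 + 43×60 + 21) × 30 + 27 = 78057.
Real time: 78057 / (30000/1001) = 26045019/10000 s.
Target frame: (26045019/10000) × (24000/1001) = 312228/5 ≈ 62445.600 → 62446.

frame 62446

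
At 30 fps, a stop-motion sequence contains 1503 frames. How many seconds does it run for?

Running time = 1503 / (30) = 50.1 s.

50.1 seconds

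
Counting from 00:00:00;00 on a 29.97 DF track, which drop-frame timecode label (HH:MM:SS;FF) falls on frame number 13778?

Each 10-minute DF block holds 10 × 60 × 30 − 9 × 2 = 17982 frames. 13778 ÷ 17982 → 0 full blocks, remainder 13778.
Within the partial block the first minute is 1800 frames and each further minute 1798, so 7 further minute boundaries passed. Total skipped labels = 18 × 0 + 2 × 7 = 14.
Non-drop label index = 13778 + 14 = 13792; at 30 labels/s that is 00:07:39:22, i.e. DF 00:07:39;22.

00:07:39;22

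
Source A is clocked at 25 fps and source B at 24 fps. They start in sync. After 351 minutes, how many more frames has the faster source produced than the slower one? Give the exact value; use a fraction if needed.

21060 frames

351 min = 21060 s.
A emits 25 × 21060 = 526500 frames; B emits 24 × 21060 = 505440.
Difference = 21060 frames; B is behind A.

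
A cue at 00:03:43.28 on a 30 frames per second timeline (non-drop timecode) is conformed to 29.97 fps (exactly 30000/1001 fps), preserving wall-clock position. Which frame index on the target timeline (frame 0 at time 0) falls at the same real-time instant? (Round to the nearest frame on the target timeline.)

frame 6711

Source frame index: (0×3600 + 3×60 + 43) × 30 + 28 = 6718.
Real time: 6718 / (30) = 3359/15 s.
Target frame: (3359/15) × (30000/1001) = 6718000/1001 ≈ 6711.289 → 6711.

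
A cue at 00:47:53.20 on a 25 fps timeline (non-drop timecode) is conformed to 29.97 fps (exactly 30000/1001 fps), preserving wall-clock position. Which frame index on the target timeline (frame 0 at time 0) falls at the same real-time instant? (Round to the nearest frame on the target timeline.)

frame 86128

Source frame index: (0×3600 + 47×60 + 53) × 25 + 20 = 71845.
Real time: 71845 / (25) = 14369/5 s.
Target frame: (14369/5) × (30000/1001) = 86214000/1001 ≈ 86127.872 → 86128.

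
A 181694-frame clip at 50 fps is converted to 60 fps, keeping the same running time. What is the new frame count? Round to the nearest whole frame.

Frames at target rate = 181694 × (60) / (50) = 1090164/5 ≈ 218032.800.
Nearest whole frame: 218033.

218033 frames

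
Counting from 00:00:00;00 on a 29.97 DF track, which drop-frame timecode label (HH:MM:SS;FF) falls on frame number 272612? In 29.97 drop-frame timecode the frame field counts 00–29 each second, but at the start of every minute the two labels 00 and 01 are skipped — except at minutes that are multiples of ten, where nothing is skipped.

Ten DF minutes hold 17982 frames, so frame 272612 lies in block 15 (frames 269730–287711) with 2882 frames into that block.
The block's first minute is 1800 frames and the rest 1798 each; 2882 frames reaches minute 1, so 15 × 18 + 1 × 2 = 272 labels have been skipped so far.
Adding those back, label number 272612 + 272 = 272884 at 30 labels/s is 9096 s + 4 f = 2 h 31 min 36 s frame 4, i.e. 02:31:36;04.

02:31:36;04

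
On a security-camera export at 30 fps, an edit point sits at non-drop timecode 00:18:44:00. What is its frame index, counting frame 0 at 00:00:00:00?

33720

Total seconds to the label: (0 × 3600 + 18 × 60 + 44) = 1124.
Frame index = 1124 × 30 + 0 = 33720.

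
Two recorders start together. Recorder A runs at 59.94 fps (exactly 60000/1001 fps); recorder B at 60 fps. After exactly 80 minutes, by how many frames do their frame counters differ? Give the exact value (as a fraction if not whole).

80 min = 4800 s.
A emits 60000/1001 × 4800 = 288000000/1001 frames; B emits 60 × 4800 = 288000.
Difference = 288000/1001 frames (≈ 287.7123); B is ahead of A.

288000/1001 frames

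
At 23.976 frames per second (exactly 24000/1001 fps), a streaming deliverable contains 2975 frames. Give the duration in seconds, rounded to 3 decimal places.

Running time = 2975 × 1001/24000 = 119119/960 s ≈ 124.082 s.

124.082 seconds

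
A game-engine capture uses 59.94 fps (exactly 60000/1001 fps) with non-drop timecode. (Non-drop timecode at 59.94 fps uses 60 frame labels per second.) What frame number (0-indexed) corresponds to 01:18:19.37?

281977

Total seconds to the label: (1 × 3600 + 18 × 60 + 19) = 4699.
Frame index = 4699 × 60 + 37 = 281977.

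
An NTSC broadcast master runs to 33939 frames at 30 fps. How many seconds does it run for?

Running time = 33939 / (30) = 1131.3 s.

1131.3 seconds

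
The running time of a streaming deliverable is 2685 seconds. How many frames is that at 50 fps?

134250 frames

Frames = 2685 × 50 = 134250.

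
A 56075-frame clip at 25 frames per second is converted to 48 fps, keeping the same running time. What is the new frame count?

Target frames = source frames × (target rate / source rate) = 56075 × (48)/(25) = 56075 × 48/25 = 107664.

107664 frames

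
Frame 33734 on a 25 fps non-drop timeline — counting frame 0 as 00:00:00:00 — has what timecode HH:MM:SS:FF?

33734 ÷ 25 = 1349 full seconds, remainder 9 frames.
1349 s = 0 h 22 min 29 s.
Timecode: 00:22:29:09.

00:22:29:09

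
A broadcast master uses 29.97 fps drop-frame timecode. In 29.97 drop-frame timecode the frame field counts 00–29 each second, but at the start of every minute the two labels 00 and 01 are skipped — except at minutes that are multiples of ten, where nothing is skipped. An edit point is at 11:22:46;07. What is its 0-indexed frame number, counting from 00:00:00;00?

As if non-drop at 30 labels/s: (11 × 3600 + 22 × 60 + 46) × 30 + 7 = 1228987.
Minute boundaries passed: 682; those not divisible by 10: 682 − 68 = 614; dropped labels = 2 × 614 = 1228.
Actual frame index = 1228987 − 1228 = 1227759.

1227759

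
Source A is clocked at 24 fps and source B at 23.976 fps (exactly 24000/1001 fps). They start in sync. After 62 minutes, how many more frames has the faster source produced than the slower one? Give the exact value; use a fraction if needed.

89280/1001 frames

62 min = 3720 s.
A emits 24 × 3720 = 89280 frames; B emits 24000/1001 × 3720 = 89280000/1001.
Difference = 89280/1001 frames (≈ 89.1908); B is behind A.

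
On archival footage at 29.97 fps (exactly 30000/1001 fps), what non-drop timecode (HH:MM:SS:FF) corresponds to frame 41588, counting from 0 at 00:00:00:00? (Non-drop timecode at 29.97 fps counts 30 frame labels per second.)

00:23:06:08

41588 ÷ 30 = 1386 full seconds, remainder 8 frames.
1386 s = 0 h 23 min 6 s.
Timecode: 00:23:06:08.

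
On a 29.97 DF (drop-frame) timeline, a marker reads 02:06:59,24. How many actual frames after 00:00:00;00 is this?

As if non-drop at 30 labels/s: (2 × 3600 + 6 × 60 + 59) × 30 + 24 = 228594.
Minute boundaries passed: 126; those not divisible by 10: 126 − 12 = 114; dropped labels = 2 × 114 = 228.
Actual frame index = 228594 − 228 = 228366.

228366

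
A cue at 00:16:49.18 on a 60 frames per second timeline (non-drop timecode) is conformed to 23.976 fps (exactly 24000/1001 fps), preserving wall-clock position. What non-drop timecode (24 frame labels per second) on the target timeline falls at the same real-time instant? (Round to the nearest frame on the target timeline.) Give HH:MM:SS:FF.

Source frame index: (0×3600 + 16×60 + 49) × 60 + 18 = 60558.
Real time: 60558 / (60) = 10093/10 s.
Target frame: (10093/10) × (24000/1001) = 24223200/1001 ≈ 24199.001 → 24199.
At 24 labels/s: frame 24199 → 00:16:48:07.

00:16:48:07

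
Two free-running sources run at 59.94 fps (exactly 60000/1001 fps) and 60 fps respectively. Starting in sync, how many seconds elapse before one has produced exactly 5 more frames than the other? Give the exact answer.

The gap grows by |60 − 60000/1001| = 60/1001 frames per second.
Time for a 5-frame gap: 5 ÷ (60/1001) = 1001/12 s.

1001/12 seconds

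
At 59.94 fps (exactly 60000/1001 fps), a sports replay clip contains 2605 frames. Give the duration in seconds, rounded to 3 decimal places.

Running time = 2605 × 1001/60000 = 521521/12000 s ≈ 43.460 s.

43.460 seconds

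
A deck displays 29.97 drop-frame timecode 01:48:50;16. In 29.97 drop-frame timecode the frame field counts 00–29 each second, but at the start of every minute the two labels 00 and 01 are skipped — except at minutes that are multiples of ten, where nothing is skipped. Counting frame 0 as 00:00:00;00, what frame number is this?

195720

Complete 10-minute blocks: 10, each 17982 frames → 179820.
Remaining 8 whole minutes in the current block: 1800 + 7 × 1798 = 14386 frames.
Within the current minute: 50 × 30 + 16 − 2 = 1514 (labels ;00/;01 skipped at this minute). Total = 179820 + 14386 + 1514 = 195720.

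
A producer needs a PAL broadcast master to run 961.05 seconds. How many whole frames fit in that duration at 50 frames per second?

Frames = 961.05 × 50 = 96105/2 ≈ 48052.5000.
Complete frames: 48052.

48052 frames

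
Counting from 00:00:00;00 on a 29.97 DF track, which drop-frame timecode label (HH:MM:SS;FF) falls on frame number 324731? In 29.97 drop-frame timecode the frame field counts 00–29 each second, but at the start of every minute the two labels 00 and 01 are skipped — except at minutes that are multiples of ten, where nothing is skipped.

Ten DF minutes hold 17982 frames, so frame 324731 lies in block 18 (frames 323676–341657) with 1055 frames into that block.
The block's first minute is 1800 frames and the rest 1798 each; 1055 frames reaches minute 0, so 18 × 18 + 0 × 2 = 324 labels have been skipped so far.
Adding those back, label number 324731 + 324 = 325055 at 30 labels/s is 10835 s + 5 f = 3 h 0 min 35 s frame 5, i.e. 03:00:35;05.

03:00:35;05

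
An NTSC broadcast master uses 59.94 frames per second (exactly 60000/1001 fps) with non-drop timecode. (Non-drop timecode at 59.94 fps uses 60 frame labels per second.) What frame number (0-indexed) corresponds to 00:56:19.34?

202774

Total seconds to the label: (0 × 3600 + 56 × 60 + 19) = 3379.
Frame index = 3379 × 60 + 34 = 202774.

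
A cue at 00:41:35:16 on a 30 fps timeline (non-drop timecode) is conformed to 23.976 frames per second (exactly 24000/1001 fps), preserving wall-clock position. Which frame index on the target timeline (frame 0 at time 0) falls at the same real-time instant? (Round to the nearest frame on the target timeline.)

frame 59833

Source frame index: (0×3600 + 41×60 + 35) × 30 + 16 = 74866.
Real time: 74866 / (30) = 37433/15 s.
Target frame: (37433/15) × (24000/1001) = 5444800/91 ≈ 59832.967 → 59833.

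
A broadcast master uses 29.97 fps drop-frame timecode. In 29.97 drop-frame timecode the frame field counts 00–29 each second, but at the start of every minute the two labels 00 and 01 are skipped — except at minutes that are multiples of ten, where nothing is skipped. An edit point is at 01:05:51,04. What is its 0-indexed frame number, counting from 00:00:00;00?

118416

As if non-drop at 30 labels/s: (1 × 3600 + 5 × 60 + 51) × 30 + 4 = 118534.
Minute boundaries passed: 65; those not divisible by 10: 65 − 6 = 59; dropped labels = 2 × 59 = 118.
Actual frame index = 118534 − 118 = 118416.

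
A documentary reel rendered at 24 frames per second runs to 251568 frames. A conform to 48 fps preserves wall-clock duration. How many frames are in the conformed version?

Target frames = source frames × (target rate / source rate) = 251568 × (48)/(24) = 251568 × 2 = 503136.

503136 frames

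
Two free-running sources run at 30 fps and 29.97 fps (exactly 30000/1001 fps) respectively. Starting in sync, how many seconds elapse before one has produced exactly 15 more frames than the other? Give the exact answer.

500.5 seconds

The gap grows by |30000/1001 − 30| = 30/1001 frames per second.
Time for a 15-frame gap: 15 ÷ (30/1001) = 500.5 s.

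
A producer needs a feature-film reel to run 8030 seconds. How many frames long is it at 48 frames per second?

385440 frames

Frames = 8030 × 48 = 385440.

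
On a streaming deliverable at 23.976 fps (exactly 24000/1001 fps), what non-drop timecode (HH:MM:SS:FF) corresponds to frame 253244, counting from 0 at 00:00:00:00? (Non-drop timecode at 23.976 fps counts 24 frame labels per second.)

02:55:51:20

253244 ÷ 24 = 10551 full seconds, remainder 20 frames.
10551 s = 2 h 55 min 51 s.
Timecode: 02:55:51:20.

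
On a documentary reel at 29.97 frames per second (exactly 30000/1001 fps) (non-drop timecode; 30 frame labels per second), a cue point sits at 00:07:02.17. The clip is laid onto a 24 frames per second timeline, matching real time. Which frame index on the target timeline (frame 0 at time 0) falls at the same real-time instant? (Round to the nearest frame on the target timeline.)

Source frame index: (0×3600 + 7×60 + 2) × 30 + 17 = 12677.
Real time: 12677 / (30000/1001) = 12689677/30000 s.
Target frame: (12689677/30000) × (24) = 12689677/1250 ≈ 10151.742 → 10152.

frame 10152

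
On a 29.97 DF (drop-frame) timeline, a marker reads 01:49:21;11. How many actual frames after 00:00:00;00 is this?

Complete 10-minute blocks: 10, each 17982 frames → 179820.
Remaining 9 whole minutes in the current block: 1800 + 8 × 1798 = 16184 frames.
Within the current minute: 21 × 30 + 11 − 2 = 639 (labels ;00/;01 skipped at this minute). Total = 179820 + 16184 + 639 = 196643.

196643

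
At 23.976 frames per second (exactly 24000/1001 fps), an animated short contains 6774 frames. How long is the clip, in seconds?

282.53225 seconds

Running time = 6774 / (24000/1001) = 282.53225 s.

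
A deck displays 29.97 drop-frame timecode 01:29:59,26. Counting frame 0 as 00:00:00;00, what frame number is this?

161834

Complete 10-minute blocks: 8, each 17982 frames → 143856.
Remaining 9 whole minutes in the current block: 1800 + 8 × 1798 = 16184 frames.
Within the current minute: 59 × 30 + 26 − 2 = 1794 (labels ;00/;01 skipped at this minute). Total = 143856 + 16184 + 1794 = 161834.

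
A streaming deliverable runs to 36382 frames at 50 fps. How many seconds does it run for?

Running time = 36382 / (50) = 727.64 s.

727.64 seconds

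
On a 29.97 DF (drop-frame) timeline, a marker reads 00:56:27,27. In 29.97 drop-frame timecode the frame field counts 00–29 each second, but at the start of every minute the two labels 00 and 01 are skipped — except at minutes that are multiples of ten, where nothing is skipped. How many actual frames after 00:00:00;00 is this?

Complete 10-minute blocks: 5, each 17982 frames → 89910.
Remaining 6 whole minutes in the current block: 1800 + 5 × 1798 = 10790 frames.
Within the current minute: 27 × 30 + 27 − 2 = 835 (labels ;00/;01 skipped at this minute). Total = 89910 + 10790 + 835 = 101535.

101535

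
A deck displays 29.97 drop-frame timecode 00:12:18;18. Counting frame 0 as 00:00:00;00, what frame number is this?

22136

Complete 10-minute blocks: 1, each 17982 frames → 17982.
Remaining 2 whole minutes in the current block: 1800 + 1 × 1798 = 3598 frames.
Within the current minute: 18 × 30 + 18 − 2 = 556 (labels ;00/;01 skipped at this minute). Total = 17982 + 3598 + 556 = 22136.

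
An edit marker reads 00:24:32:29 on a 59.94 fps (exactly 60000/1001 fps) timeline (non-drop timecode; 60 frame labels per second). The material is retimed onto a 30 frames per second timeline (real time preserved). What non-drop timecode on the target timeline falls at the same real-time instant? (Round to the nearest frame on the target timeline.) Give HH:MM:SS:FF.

Source frame index: (0×3600 + 24×60 + 32) × 60 + 29 = 88349.
Real time: 88349 / (60000/1001) = 88437349/60000 s.
Target frame: (88437349/60000) × (30) = 88437349/2000 ≈ 44218.675 → 44219.
At 30 labels/s: frame 44219 → 00:24:33:29.

00:24:33:29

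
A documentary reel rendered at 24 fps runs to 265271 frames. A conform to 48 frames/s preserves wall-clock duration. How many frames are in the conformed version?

Target frames = source frames × (target rate / source rate) = 265271 × (48)/(24) = 265271 × 2 = 530542.

530542 frames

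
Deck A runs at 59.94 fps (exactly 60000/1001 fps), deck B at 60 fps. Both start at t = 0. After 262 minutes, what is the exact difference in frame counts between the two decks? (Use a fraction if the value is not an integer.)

262 min = 15720 s.
A emits 60000/1001 × 15720 = 943200000/1001 frames; B emits 60 × 15720 = 943200.
Difference = 943200/1001 frames (≈ 942.2577); B is ahead of A.

943200/1001 frames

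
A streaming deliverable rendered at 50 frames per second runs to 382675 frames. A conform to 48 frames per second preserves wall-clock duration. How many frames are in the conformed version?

Target frames = source frames × (target rate / source rate) = 382675 × (48)/(50) = 382675 × 24/25 = 367368.

367368 frames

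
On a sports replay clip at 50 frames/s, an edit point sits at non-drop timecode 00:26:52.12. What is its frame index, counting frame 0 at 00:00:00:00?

Total seconds to the label: (0 × 3600 + 26 × 60 + 52) = 1612.
Frame index = 1612 × 50 + 12 = 80612.

frame 80612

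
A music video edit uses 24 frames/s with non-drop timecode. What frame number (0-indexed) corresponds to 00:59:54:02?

86258

Total seconds to the label: (0 × 3600 + 59 × 60 + 54) = 3594.
Frame index = 3594 × 24 + 2 = 86258.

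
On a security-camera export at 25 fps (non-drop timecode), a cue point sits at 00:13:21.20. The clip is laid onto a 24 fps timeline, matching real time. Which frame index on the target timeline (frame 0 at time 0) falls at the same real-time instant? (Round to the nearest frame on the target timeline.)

Source frame index: (0×3600 + 13×60 + 21) × 25 + 20 = 20045.
Real time: 20045 / (25) = 4009/5 s.
Target frame: (4009/5) × (24) = 96216/5 ≈ 19243.200 → 19243.

frame 19243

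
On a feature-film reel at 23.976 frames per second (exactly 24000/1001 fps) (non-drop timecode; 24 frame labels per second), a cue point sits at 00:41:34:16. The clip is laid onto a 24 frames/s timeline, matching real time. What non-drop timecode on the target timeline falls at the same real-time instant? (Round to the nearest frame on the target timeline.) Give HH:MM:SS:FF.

Source frame index: (0×3600 + 41×60 + 34) × 24 + 16 = 59872.
Real time: 59872 / (24000/1001) = 1872871/750 s.
Target frame: (1872871/750) × (24) = 7491484/125 ≈ 59931.872 → 59932.
At 24 labels/s: frame 59932 → 00:41:37:04.

00:41:37:04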